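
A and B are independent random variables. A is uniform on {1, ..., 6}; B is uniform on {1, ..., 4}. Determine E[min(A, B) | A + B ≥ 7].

29/10

Outcomes with A + B ≥ 7: (3,4), (4,3), (4,4), (5,2), (5,3), (5,4), (6,1), (6,2), (6,3), (6,4), each with probability 1/24.
E[min(A, B) | A + B ≥ 7] = (3 + 3 + 4 + 2 + 3 + 4 + 1 + 2 + 3 + 4) / 10 = 29/10.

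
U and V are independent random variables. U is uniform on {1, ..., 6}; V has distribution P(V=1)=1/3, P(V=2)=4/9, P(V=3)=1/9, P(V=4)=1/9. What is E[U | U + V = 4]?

P(U + V = 4) = 4/27.
Summing U·P(x,y) over outcomes with U + V = 4 gives 1/3.
E[U | U + V = 4] = (1/3) / (4/27) = 9/4.

9/4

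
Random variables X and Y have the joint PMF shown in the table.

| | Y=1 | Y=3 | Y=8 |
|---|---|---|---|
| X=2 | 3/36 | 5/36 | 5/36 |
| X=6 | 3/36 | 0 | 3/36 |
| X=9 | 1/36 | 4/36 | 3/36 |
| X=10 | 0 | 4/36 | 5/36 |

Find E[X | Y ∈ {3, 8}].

191/29

P(Y ∈ {3, 8}) = 29/36.
Summing X·P(X=x,Y=y) over the conditioning event gives 191/36.
E[X | Y ∈ {3, 8}] = (191/36) / (29/36) = 191/29.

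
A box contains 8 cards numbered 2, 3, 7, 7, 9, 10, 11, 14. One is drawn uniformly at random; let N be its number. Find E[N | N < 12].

7

P(N < 12) = 7/8.
Σ over the event: 2·1/8 + 3·1/8 + 7·1/4 + 9·1/8 + 10·1/8 + 11·1/8 = 49/8.
E[N | N < 12] = (49/8) / (7/8) = 7.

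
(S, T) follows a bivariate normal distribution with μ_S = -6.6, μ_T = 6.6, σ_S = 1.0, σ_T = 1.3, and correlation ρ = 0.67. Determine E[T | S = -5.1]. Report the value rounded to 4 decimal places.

7.9065

For a bivariate normal, E[T | S=x] = μ_T + ρ·(σ_T/σ_S)·(x − μ_S).
E[T | S=-5.1] = 6.6 + (0.67)·(1.3/1.0)·(-5.1 − (-6.6)) = 6.6 + (0.871)·(1.5) = 7.9065.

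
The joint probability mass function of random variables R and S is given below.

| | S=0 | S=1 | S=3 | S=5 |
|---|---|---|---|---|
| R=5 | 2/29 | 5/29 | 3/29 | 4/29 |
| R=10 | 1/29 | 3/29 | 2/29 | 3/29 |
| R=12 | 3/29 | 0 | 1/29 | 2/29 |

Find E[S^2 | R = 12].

59/6

P(R = 12) = 6/29.
Σ S^2·P over the event = 0·(3/29) + 9·(1/29) + 25·(2/29) = 59/29.
E[S^2 | R = 12] = (59/29) / (6/29) = 59/6.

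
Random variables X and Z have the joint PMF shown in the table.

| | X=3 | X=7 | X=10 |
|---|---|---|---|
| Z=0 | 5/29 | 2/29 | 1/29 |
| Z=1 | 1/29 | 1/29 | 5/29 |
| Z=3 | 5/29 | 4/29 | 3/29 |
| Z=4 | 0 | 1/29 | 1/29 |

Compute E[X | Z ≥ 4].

P(Z ≥ 4) = 2/29.
Summing X·P(X=x,Z=y) over the conditioning event gives 17/29.
E[X | Z ≥ 4] = (17/29) / (2/29) = 17/2.

17/2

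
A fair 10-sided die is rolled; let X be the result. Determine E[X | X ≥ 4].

7

Given X ≥ 4, X is equally likely to be any of {4, 5, 6, 7, 8, 9, 10}.
E[X | X ≥ 4] = (4 + 5 + 6 + 7 + 8 + 9 + 10) / 7 = 7.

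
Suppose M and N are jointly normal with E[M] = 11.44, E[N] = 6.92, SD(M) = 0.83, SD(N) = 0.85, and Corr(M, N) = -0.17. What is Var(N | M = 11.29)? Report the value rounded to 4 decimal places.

0.7016

For a bivariate normal, Var(N | M=x) = σ_N²(1 − ρ²).
Var(N | M=11.29) = (0.85)²·(1 − (-0.17)²) = 0.7225·0.9711 = 0.7016.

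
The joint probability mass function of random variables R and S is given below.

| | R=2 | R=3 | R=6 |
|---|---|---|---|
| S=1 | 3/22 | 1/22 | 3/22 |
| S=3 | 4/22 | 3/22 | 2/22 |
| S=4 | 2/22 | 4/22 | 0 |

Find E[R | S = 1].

27/7

P(S = 1) = 7/22.
Σ R·P over the event = 2·(3/22) + 3·(1/22) + 6·(3/22) = 27/22.
E[R | S = 1] = (27/22) / (7/22) = 27/7.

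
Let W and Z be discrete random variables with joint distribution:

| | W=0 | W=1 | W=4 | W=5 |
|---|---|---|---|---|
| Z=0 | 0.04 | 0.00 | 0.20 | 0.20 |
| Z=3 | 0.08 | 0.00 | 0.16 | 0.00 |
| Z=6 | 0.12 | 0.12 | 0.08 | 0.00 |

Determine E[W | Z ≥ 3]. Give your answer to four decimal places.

1.9286

P(Z ≥ 3) = 0.56.
Σ W·P over the event = 0·(0.08) + 0·(0.12) + 1·(0.12) + 4·(0.16) + 4·(0.08) = 1.08.
E[W | Z ≥ 3] = (1.08) / (0.56) = 1.9286.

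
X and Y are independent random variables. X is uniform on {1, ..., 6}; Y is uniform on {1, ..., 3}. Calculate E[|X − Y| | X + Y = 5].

P(X + Y = 5) = 1/6.
Summing |X−Y|·P(x,y) over outcomes with X + Y = 5 gives 5/18.
E[|X − Y| | X + Y = 5] = (5/18) / (1/6) = 5/3.

5/3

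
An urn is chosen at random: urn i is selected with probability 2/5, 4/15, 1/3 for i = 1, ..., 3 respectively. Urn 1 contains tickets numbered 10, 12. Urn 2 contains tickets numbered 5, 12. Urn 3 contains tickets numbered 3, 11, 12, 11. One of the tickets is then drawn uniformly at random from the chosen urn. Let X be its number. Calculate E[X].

E[X | urn 1] = (10+12)/2 = 11.
E[X | urn 2] = (5+12)/2 = 17/2.
E[X | urn 3] = (3+11+12+11)/4 = 37/4.
By the law of total expectation,
E[X] = (2/5)·(11) + (4/15)·(17/2) + (1/3)·(37/4) = 39/4.

39/4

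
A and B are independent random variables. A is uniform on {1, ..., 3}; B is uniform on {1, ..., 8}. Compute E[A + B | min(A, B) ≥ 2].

15/2

P(min(A, B) ≥ 2) = 7/12.
Summing (A+B)·P(x,y) over outcomes with min(A, B) ≥ 2 gives 35/8.
E[A + B | min(A, B) ≥ 2] = (35/8) / (7/12) = 15/2.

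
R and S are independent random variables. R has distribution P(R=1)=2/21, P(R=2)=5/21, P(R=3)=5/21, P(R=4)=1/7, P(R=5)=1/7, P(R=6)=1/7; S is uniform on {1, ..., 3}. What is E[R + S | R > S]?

83/14

P(R > S) = 2/3.
Summing (R+S)·P(x,y) over outcomes with R > S gives 83/21.
E[R + S | R > S] = (83/21) / (2/3) = 83/14.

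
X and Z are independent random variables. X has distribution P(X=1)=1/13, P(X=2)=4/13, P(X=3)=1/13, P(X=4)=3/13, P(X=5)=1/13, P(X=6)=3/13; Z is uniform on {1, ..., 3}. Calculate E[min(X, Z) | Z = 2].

25/13

P(Z = 2) = 1/3.
Summing min(X,Z)·P(x,y) over outcomes with Z = 2 gives 25/39.
E[min(X, Z) | Z = 2] = (25/39) / (1/3) = 25/13.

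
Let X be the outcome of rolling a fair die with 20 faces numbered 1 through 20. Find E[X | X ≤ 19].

10

P(X ≤ 19) = 19/20.
E[X | X ≤ 19] = (19/2) / (19/20) = 10.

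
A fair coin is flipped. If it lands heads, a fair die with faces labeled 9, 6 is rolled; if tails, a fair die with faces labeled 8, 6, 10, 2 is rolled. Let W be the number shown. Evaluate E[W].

E[W | heads] = (9+6)/2 = 15/2.
E[W | tails] = (8+6+10+2)/4 = 13/2.
By the law of total expectation,
E[W] = (1/2)·(15/2) + (1/2)·(13/2) = 7.

7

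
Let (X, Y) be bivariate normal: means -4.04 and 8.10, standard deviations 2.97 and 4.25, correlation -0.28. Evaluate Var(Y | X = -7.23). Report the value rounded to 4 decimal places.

16.6464

For a bivariate normal, Var(Y | X=x) = σ_Y²(1 − ρ²).
Var(Y | X=-7.23) = (4.25)²·(1 − (-0.28)²) = 18.0625·0.9216 = 16.6464.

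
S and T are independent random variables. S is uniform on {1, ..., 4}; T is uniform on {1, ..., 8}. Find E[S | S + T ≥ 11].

11/3

Outcomes with S + T ≥ 11: (3,8), (4,7), (4,8), each with probability 1/32.
E[S | S + T ≥ 11] = (3 + 4 + 4) / 3 = 11/3.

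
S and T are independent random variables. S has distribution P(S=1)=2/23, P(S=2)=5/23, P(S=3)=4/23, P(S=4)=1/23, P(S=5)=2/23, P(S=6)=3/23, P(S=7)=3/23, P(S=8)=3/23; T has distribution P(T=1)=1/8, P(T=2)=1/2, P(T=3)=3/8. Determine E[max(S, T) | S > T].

686/121

P(S > T) = 121/184.
Summing max(S,T)·P(x,y) over outcomes with S > T gives 343/92.
E[max(S, T) | S > T] = (343/92) / (121/184) = 686/121.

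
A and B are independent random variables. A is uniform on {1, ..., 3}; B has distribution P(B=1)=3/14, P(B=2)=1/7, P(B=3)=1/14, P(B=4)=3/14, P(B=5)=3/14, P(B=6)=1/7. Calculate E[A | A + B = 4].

7/3

P(A + B = 4) = 1/7.
Summing A·P(x,y) over outcomes with A + B = 4 gives 1/3.
E[A | A + B = 4] = (1/3) / (1/7) = 7/3.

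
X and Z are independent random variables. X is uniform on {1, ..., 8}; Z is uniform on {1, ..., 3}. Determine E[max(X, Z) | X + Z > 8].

Outcomes with X + Z > 8: (6,3), (7,2), (7,3), (8,1), (8,2), (8,3), each with probability 1/24.
E[max(X, Z) | X + Z > 8] = (6 + 7 + 7 + 8 + 8 + 8) / 6 = 22/3.

22/3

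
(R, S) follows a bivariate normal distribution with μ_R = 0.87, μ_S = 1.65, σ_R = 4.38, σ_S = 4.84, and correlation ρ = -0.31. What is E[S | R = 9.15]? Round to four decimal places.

The regression of S on R has slope ρ·σ_S/σ_R and passes through (μ_R, μ_S).
E[S | R=9.15] = 1.65 + (-0.31)·(4.84/4.38)·(9.15 − (0.87)) = 1.65 + (-0.34256)·(8.28) = -1.1864.

-1.1864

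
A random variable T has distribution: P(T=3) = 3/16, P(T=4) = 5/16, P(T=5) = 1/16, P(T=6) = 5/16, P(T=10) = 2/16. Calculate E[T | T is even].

35/6

P(T is even) = 3/4.
Σ over the event: 4·5/16 + 6·5/16 + 10·1/8 = 35/8.
E[T | T is even] = (35/8) / (3/4) = 35/6.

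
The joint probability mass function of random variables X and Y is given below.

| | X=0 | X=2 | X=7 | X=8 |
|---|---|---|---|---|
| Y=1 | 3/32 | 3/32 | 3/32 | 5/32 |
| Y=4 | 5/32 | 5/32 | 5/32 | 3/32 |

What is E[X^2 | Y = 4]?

P(Y = 4) = 9/16.
Σ X^2·P over the event = 0·(5/32) + 4·(5/32) + 49·(5/32) + 64·(3/32) = 457/32.
E[X^2 | Y = 4] = (457/32) / (9/16) = 457/18.

457/18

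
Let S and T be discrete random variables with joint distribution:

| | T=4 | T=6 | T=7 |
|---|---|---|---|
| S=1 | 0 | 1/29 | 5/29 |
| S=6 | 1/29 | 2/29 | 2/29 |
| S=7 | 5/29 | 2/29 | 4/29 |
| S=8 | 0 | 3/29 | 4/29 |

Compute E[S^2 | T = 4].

281/6

P(T = 4) = 6/29.
Summing S^2·P(S=x,T=y) over the conditioning event gives 281/29.
E[S^2 | T = 4] = (281/29) / (6/29) = 281/6.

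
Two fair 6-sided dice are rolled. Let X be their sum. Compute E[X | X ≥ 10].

P(X ≥ 10) = 1/6.
Σ over the event: 10·1/12 + 11·1/18 + 12·1/36 = 16/9.
E[X | X ≥ 10] = (16/9) / (1/6) = 32/3.

32/3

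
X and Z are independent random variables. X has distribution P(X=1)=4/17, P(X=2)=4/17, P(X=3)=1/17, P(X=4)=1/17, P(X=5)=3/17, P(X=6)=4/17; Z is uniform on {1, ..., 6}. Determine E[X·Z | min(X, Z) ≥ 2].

P(min(X, Z) ≥ 2) = 65/102.
Summing XZ·P(x,y) over outcomes with min(X, Z) ≥ 2 gives 180/17.
E[X·Z | min(X, Z) ≥ 2] = (180/17) / (65/102) = 216/13.

216/13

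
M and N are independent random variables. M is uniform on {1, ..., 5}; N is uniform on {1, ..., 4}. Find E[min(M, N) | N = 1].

Outcomes with N = 1: (1,1), (2,1), (3,1), (4,1), (5,1), each with probability 1/20.
E[min(M, N) | N = 1] = (1 + 1 + 1 + 1 + 1) / 5 = 1.

1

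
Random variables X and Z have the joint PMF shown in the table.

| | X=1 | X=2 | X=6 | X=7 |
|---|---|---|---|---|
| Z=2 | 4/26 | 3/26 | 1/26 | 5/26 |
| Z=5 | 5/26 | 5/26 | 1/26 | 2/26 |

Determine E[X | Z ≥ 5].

P(Z ≥ 5) = 1/2.
Summing X·P(X=x,Z=y) over the conditioning event gives 35/26.
E[X | Z ≥ 5] = (35/26) / (1/2) = 35/13.

35/13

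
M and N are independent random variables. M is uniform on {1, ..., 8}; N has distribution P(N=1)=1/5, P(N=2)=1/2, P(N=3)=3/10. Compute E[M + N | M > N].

P(M > N) = 59/80.
Summing (M+N)·P(x,y) over outcomes with M > N gives 111/20.
E[M + N | M > N] = (111/20) / (59/80) = 444/59.

444/59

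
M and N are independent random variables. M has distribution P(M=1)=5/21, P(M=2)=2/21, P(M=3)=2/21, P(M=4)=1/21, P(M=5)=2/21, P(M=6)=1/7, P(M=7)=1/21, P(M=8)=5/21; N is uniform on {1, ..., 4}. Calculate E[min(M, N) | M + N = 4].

P(M + N = 4) = 3/28.
Summing min(M,N)·P(x,y) over outcomes with M + N = 4 gives 11/84.
E[min(M, N) | M + N = 4] = (11/84) / (3/28) = 11/9.

11/9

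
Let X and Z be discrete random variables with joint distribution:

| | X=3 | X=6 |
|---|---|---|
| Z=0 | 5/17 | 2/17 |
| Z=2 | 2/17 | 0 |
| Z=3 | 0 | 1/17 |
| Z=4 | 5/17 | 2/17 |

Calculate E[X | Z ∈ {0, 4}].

P(Z ∈ {0, 4}) = 14/17.
Σ X·P over the event = 3·(5/17) + 3·(5/17) + 6·(2/17) + 6·(2/17) = 54/17.
E[X | Z ∈ {0, 4}] = (54/17) / (14/17) = 27/7.

27/7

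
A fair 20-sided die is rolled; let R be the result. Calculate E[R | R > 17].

Given R > 17, R is equally likely to be any of {18, 19, 20}.
E[R | R > 17] = (18 + 19 + 20) / 3 = 19.

19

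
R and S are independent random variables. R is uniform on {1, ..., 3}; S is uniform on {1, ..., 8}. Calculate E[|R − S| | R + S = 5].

P(R + S = 5) = 1/8.
Summing |R−S|·P(x,y) over outcomes with R + S = 5 gives 5/24.
E[|R − S| | R + S = 5] = (5/24) / (1/8) = 5/3.

5/3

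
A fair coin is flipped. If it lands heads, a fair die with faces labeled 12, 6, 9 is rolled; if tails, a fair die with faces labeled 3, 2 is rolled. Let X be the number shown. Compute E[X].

E[X | heads] = (12+6+9)/3 = 9.
E[X | tails] = (3+2)/2 = 5/2.
E[X] = (1/2)·(9) + (1/2)·(5/2) = 23/4.

23/4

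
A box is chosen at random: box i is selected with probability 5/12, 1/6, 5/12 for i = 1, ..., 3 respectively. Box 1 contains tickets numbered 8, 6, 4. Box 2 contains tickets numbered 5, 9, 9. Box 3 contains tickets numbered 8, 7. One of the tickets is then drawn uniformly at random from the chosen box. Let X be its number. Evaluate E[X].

E[X | box 1] = (8+6+4)/3 = 6.
E[X | box 2] = (5+9+9)/3 = 23/3.
E[X | box 3] = (8+7)/2 = 15/2.
E[X] = (5/12)·(6) + (1/6)·(23/3) + (5/12)·(15/2) = 497/72.

497/72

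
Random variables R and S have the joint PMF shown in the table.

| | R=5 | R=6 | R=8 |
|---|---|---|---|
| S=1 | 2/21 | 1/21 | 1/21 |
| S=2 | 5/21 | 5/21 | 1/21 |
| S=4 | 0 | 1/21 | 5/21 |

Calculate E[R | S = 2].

P(S = 2) = 11/21.
Σ R·P over the event = 5·(5/21) + 6·(5/21) + 8·(1/21) = 3.
E[R | S = 2] = (3) / (11/21) = 63/11.

63/11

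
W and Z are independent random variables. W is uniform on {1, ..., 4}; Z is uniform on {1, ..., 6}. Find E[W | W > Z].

P(W > Z) = 1/4.
Summing W·P(x,y) over outcomes with W > Z gives 5/6.
E[W | W > Z] = (5/6) / (1/4) = 10/3.

10/3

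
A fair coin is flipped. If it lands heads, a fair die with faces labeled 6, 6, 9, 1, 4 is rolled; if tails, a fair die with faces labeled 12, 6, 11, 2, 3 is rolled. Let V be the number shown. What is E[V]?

6

E[V | heads] = (6+6+9+1+4)/5 = 26/5.
E[V | tails] = (12+6+11+2+3)/5 = 34/5.
By the law of total expectation,
E[V] = (1/2)·(26/5) + (1/2)·(34/5) = 6.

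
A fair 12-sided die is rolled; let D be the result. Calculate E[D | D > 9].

11

Given D > 9, D is equally likely to be any of {10, 11, 12}.
E[D | D > 9] = (10 + 11 + 12) / 3 = 11.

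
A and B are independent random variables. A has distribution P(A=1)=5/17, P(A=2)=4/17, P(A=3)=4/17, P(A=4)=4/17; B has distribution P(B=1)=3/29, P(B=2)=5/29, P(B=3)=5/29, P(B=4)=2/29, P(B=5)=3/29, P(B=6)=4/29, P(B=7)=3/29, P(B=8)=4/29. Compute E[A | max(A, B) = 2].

89/57

P(max(A, B) = 2) = 57/493.
Summing A·P(x,y) over outcomes with max(A, B) = 2 gives 89/493.
E[A | max(A, B) = 2] = (89/493) / (57/493) = 89/57.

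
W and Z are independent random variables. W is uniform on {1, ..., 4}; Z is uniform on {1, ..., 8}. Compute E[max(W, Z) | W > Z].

10/3

Outcomes with W > Z: (2,1), (3,1), (3,2), (4,1), (4,2), (4,3), each with probability 1/32.
E[max(W, Z) | W > Z] = (2 + 3 + 3 + 4 + 4 + 4) / 6 = 10/3.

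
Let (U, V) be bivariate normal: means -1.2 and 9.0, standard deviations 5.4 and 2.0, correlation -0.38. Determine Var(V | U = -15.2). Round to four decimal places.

3.4224

The conditional variance in a bivariate normal is σ_V²(1 − ρ²), independent of x.
Var(V | U=-15.2) = (2.0)²·(1 − (-0.38)²) = 4·0.8556 = 3.4224.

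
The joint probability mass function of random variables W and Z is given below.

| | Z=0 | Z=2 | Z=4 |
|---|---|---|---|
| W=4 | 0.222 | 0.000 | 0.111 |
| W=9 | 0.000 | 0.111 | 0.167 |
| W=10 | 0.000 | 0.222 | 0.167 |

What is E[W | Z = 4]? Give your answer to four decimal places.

P(Z = 4) = 0.445.
Σ W·P over the event = 4·(0.111) + 9·(0.167) + 10·(0.167) = 3.617.
E[W | Z = 4] = (3.617) / (0.445) = 8.1281.

8.1281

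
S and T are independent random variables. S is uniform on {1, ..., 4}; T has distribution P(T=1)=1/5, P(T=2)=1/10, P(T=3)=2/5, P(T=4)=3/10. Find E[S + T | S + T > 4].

P(S + T > 4) = 7/10.
Summing (S+T)·P(x,y) over outcomes with S + T > 4 gives 171/40.
E[S + T | S + T > 4] = (171/40) / (7/10) = 171/28.

171/28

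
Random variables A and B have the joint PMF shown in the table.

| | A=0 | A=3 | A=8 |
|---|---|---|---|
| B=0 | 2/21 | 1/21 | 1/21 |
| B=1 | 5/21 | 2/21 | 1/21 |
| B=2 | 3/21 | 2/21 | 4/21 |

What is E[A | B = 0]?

P(B = 0) = 4/21.
Σ A·P over the event = 0·(2/21) + 3·(1/21) + 8·(1/21) = 11/21.
E[A | B = 0] = (11/21) / (4/21) = 11/4.

11/4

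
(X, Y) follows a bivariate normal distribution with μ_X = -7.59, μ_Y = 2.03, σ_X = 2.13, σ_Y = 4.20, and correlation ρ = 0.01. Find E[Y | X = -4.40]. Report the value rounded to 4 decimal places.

2.0929

For a bivariate normal, E[Y | X=x] = μ_Y + ρ·(σ_Y/σ_X)·(x − μ_X).
E[Y | X=-4.40] = 2.03 + (0.01)·(4.20/2.13)·(-4.40 − (-7.59)) = 2.03 + (0.019718)·(3.19) = 2.0929.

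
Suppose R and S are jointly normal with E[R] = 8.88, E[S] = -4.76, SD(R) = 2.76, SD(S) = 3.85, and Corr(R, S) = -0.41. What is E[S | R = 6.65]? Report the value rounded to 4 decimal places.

-3.4846

For a bivariate normal, E[S | R=x] = μ_S + ρ·(σ_S/σ_R)·(x − μ_R).
E[S | R=6.65] = -4.76 + (-0.41)·(3.85/2.76)·(6.65 − (8.88)) = -4.76 + (-0.57192)·(-2.23) = -3.4846.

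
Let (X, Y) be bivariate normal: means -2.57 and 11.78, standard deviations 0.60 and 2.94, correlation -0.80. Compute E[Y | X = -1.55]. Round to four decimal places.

For a bivariate normal, E[Y | X=x] = μ_Y + ρ·(σ_Y/σ_X)·(x − μ_X).
E[Y | X=-1.55] = 11.78 + (-0.80)·(2.94/0.60)·(-1.55 − (-2.57)) = 11.78 + (-3.92)·(1.02) = 7.7816.

7.7816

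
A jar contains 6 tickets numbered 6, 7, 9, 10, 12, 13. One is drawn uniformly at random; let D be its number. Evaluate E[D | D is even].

28/3

P(D is even) = 1/2.
Σ over the event: 6·1/6 + 10·1/6 + 12·1/6 = 14/3.
E[D | D is even] = (14/3) / (1/2) = 28/3.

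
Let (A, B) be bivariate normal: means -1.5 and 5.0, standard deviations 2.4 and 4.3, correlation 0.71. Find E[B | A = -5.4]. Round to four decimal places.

0.0389

E[B | A=x] = μ_B + ρ(σ_B/σ_A)(x − μ_A) for jointly normal variables.
E[B | A=-5.4] = 5.0 + (0.71)·(4.3/2.4)·(-5.4 − (-1.5)) = 5.0 + (1.27208)·(-3.9) = 0.0389.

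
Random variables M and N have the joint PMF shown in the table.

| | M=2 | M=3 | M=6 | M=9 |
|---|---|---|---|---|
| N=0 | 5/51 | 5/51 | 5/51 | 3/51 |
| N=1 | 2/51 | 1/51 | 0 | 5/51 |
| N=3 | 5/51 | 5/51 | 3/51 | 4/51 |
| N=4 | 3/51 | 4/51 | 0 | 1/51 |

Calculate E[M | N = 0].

41/9

P(N = 0) = 6/17.
Summing M·P(M=x,N=y) over the conditioning event gives 82/51.
E[M | N = 0] = (82/51) / (6/17) = 41/9.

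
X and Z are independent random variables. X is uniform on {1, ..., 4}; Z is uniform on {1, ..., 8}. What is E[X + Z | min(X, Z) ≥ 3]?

9

P(min(X, Z) ≥ 3) = 3/8.
Summing (X+Z)·P(x,y) over outcomes with min(X, Z) ≥ 3 gives 27/8.
E[X + Z | min(X, Z) ≥ 3] = (27/8) / (3/8) = 9.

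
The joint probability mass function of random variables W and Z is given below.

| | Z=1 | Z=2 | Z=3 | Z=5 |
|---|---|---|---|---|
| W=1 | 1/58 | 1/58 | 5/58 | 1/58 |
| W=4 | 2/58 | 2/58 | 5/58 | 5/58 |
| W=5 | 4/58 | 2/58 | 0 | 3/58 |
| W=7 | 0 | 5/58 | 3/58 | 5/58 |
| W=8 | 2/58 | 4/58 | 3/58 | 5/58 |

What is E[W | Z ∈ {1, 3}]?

P(Z ∈ {1, 3}) = 25/58.
Σ W·P over the event = 1·(1/58) + 1·(5/58) + 4·(2/58) + 4·(5/58) + 5·(4/58) + 7·(3/58) + 8·(2/58) + 8·(3/58) = 115/58.
E[W | Z ∈ {1, 3}] = (115/58) / (25/58) = 23/5.

23/5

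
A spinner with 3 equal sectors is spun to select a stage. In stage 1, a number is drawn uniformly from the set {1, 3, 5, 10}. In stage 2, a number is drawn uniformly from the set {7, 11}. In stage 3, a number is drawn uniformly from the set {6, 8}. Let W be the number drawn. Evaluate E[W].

E[W | stage 1] = (1+3+5+10)/4 = 19/4.
E[W | stage 2] = (7+11)/2 = 9.
E[W | stage 3] = (6+8)/2 = 7.
By the law of total expectation,
E[W] = (1/3)·(19/4) + (1/3)·(9) + (1/3)·(7) = 83/12.

83/12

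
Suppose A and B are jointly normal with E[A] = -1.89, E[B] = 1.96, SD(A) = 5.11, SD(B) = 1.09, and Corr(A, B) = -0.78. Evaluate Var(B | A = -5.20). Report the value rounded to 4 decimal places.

0.4653

The conditional variance in a bivariate normal is σ_B²(1 − ρ²), independent of x.
Var(B | A=-5.20) = (1.09)²·(1 − (-0.78)²) = 1.1881·0.3916 = 0.4653.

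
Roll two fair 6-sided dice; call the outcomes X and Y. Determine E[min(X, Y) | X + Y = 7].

2

Outcomes with X + Y = 7: (1,6), (2,5), (3,4), (4,3), (5,2), (6,1), each with probability 1/36.
E[min(X, Y) | X + Y = 7] = (1 + 2 + 3 + 3 + 2 + 1) / 6 = 2.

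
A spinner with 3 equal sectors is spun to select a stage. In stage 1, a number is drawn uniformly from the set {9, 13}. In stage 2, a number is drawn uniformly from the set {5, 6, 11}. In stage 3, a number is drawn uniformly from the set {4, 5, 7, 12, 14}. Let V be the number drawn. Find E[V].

E[V | stage 1] = (9+13)/2 = 11.
E[V | stage 2] = (5+6+11)/3 = 22/3.
E[V | stage 3] = (4+5+7+12+14)/5 = 42/5.
By the law of total expectation,
E[V] = (1/3)·(11) + (1/3)·(22/3) + (1/3)·(42/5) = 401/45.

401/45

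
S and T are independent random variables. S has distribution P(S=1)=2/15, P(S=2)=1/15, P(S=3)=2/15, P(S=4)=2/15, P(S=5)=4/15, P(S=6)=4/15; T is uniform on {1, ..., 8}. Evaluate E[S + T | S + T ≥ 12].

140/11

P(S + T ≥ 12) = 11/60.
Summing (S+T)·P(x,y) over outcomes with S + T ≥ 12 gives 7/3.
E[S + T | S + T ≥ 12] = (7/3) / (11/60) = 140/11.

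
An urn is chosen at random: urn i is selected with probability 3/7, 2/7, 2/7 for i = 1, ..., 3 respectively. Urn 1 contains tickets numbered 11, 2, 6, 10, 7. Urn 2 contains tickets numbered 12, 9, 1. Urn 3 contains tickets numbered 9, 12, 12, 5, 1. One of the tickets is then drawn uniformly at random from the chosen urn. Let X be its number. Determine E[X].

778/105

E[X | urn 1] = (11+2+6+10+7)/5 = 36/5.
E[X | urn 2] = (12+9+1)/3 = 22/3.
E[X | urn 3] = (9+12+12+5+1)/5 = 39/5.
E[X] = (3/7)·(36/5) + (2/7)·(22/3) + (2/7)·(39/5) = 778/105.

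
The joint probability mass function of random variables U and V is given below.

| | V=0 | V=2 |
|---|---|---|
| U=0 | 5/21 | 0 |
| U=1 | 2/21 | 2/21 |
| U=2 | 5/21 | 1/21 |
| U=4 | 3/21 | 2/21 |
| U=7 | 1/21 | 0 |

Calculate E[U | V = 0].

P(V = 0) = 16/21.
Σ U·P over the event = 0·(5/21) + 1·(2/21) + 2·(5/21) + 4·(3/21) + 7·(1/21) = 31/21.
E[U | V = 0] = (31/21) / (16/21) = 31/16.

31/16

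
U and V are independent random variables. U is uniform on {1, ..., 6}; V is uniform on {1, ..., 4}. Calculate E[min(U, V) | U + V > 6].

Outcomes with U + V > 6: (3,4), (4,3), (4,4), (5,2), (5,3), (5,4), (6,1), (6,2), (6,3), (6,4), each with probability 1/24.
E[min(U, V) | U + V > 6] = (3 + 3 + 4 + 2 + 3 + 4 + 1 + 2 + 3 + 4) / 10 = 29/10.

29/10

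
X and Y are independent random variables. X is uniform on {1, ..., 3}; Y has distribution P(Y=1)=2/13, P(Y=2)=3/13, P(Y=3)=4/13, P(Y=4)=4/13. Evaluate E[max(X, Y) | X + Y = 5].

P(X + Y = 5) = 11/39.
Summing max(X,Y)·P(x,y) over outcomes with X + Y = 5 gives 37/39.
E[max(X, Y) | X + Y = 5] = (37/39) / (11/39) = 37/11.

37/11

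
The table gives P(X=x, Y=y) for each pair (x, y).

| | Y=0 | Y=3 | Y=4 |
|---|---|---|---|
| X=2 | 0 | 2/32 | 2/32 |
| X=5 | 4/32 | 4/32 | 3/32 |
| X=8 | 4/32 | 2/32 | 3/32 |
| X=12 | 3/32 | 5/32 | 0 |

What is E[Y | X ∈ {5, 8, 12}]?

57/28

P(X ∈ {5, 8, 12}) = 7/8.
Σ Y·P over the event = 0·(4/32) + 3·(4/32) + 4·(3/32) + 0·(4/32) + 3·(2/32) + 4·(3/32) + 0·(3/32) + 3·(5/32) = 57/32.
E[Y | X ∈ {5, 8, 12}] = (57/32) / (7/8) = 57/28.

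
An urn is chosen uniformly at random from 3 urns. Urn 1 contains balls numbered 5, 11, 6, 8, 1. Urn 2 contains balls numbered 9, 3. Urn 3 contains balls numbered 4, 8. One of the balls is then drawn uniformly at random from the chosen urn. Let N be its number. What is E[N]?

91/15

E[N | urn 1] = (5+11+6+8+1)/5 = 31/5.
E[N | urn 2] = (9+3)/2 = 6.
E[N | urn 3] = (4+8)/2 = 6.
E[N] = (1/3)·(31/5) + (1/3)·(6) + (1/3)·(6) = 91/15.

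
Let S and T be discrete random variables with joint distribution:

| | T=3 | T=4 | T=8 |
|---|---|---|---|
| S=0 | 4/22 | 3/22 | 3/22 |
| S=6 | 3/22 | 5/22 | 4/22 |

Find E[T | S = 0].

24/5

P(S = 0) = 5/11.
Σ T·P over the event = 3·(4/22) + 4·(3/22) + 8·(3/22) = 24/11.
E[T | S = 0] = (24/11) / (5/11) = 24/5.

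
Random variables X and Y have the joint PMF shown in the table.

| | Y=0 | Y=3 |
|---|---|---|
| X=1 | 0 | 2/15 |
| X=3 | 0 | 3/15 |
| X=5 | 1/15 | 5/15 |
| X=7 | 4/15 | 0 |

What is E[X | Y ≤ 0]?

P(Y ≤ 0) = 1/3.
Σ X·P over the event = 5·(1/15) + 7·(4/15) = 11/5.
E[X | Y ≤ 0] = (11/5) / (1/3) = 33/5.

33/5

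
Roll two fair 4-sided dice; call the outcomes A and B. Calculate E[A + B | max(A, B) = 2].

Outcomes with max(A, B) = 2: (1,2), (2,1), (2,2), each with probability 1/16.
E[A + B | max(A, B) = 2] = (3 + 3 + 4) / 3 = 10/3.

10/3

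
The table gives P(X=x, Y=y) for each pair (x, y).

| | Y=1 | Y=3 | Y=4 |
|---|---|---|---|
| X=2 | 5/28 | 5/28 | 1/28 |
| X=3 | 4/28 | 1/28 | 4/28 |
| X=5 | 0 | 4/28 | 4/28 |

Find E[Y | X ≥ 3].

3

P(X ≥ 3) = 17/28.
Σ Y·P over the event = 1·(4/28) + 3·(1/28) + 4·(4/28) + 3·(4/28) + 4·(4/28) = 51/28.
E[Y | X ≥ 3] = (51/28) / (17/28) = 3.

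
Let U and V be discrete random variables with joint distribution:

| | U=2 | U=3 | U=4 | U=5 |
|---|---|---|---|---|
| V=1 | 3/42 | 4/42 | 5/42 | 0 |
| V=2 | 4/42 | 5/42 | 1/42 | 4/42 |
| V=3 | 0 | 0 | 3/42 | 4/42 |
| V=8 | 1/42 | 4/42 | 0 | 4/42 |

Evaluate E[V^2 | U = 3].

P(U = 3) = 13/42.
Summing V^2·P(U=x,V=y) over the conditioning event gives 20/3.
E[V^2 | U = 3] = (20/3) / (13/42) = 280/13.

280/13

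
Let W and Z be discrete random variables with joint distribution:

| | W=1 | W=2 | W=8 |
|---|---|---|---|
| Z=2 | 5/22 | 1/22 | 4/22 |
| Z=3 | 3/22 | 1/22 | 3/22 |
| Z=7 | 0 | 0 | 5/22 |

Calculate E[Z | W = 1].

19/8

P(W = 1) = 4/11.
Σ Z·P over the event = 2·(5/22) + 3·(3/22) = 19/22.
E[Z | W = 1] = (19/22) / (4/11) = 19/8.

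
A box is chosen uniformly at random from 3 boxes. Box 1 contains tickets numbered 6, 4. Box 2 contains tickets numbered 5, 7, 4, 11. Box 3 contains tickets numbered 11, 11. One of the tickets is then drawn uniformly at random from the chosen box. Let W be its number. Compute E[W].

E[W | box 1] = (6+4)/2 = 5.
E[W | box 2] = (5+7+4+11)/4 = 27/4.
E[W | box 3] = (11+11)/2 = 11.
E[W] = (1/3)·(5) + (1/3)·(27/4) + (1/3)·(11) = 91/12.

91/12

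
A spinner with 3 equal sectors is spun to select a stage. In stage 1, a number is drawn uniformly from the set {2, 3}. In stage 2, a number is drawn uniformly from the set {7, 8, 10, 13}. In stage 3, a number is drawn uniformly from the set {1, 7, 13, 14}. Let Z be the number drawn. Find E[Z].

E[Z | stage 1] = (2+3)/2 = 5/2.
E[Z | stage 2] = (7+8+10+13)/4 = 19/2.
E[Z | stage 3] = (1+7+13+14)/4 = 35/4.
E[Z] = (1/3)·(5/2) + (1/3)·(19/2) + (1/3)·(35/4) = 83/12.

83/12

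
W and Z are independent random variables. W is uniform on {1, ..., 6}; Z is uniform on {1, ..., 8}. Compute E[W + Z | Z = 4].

Outcomes with Z = 4: (1,4), (2,4), (3,4), (4,4), (5,4), (6,4), each with probability 1/48.
E[W + Z | Z = 4] = (5 + 6 + 7 + 8 + 9 + 10) / 6 = 15/2.

15/2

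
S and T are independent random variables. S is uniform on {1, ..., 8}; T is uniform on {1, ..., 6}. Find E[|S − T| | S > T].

P(S > T) = 9/16.
Summing |S−T|·P(x,y) over outcomes with S > T gives 83/48.
E[|S − T| | S > T] = (83/48) / (9/16) = 83/27.

83/27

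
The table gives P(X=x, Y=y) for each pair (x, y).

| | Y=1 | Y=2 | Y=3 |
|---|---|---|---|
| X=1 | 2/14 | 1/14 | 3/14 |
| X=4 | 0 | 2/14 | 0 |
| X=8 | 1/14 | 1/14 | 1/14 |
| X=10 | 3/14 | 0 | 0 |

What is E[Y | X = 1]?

13/6

P(X = 1) = 3/7.
Σ Y·P over the event = 1·(2/14) + 2·(1/14) + 3·(3/14) = 13/14.
E[Y | X = 1] = (13/14) / (3/7) = 13/6.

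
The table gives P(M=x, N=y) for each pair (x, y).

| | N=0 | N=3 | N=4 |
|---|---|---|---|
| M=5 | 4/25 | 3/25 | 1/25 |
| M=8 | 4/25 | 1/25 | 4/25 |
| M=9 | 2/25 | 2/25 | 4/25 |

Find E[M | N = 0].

7

P(N = 0) = 2/5.
Σ M·P over the event = 5·(4/25) + 8·(4/25) + 9·(2/25) = 14/5.
E[M | N = 0] = (14/5) / (2/5) = 7.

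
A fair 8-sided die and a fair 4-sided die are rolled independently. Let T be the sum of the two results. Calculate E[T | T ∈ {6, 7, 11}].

37/5

P(T ∈ {6, 7, 11}) = 5/16.
Σ over the event: 6·1/8 + 7·1/8 + 11·1/16 = 37/16.
E[T | T ∈ {6, 7, 11}] = (37/16) / (5/16) = 37/5.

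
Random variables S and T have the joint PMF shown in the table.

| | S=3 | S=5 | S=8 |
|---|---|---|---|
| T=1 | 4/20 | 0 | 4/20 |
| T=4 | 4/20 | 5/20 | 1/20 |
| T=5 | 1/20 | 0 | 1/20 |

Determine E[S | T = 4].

P(T = 4) = 1/2.
Σ S·P over the event = 3·(4/20) + 5·(5/20) + 8·(1/20) = 9/4.
E[S | T = 4] = (9/4) / (1/2) = 9/2.

9/2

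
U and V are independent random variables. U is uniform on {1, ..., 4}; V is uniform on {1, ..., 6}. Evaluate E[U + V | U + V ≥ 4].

136/21

P(U + V ≥ 4) = 7/8.
Summing (U+V)·P(x,y) over outcomes with U + V ≥ 4 gives 17/3.
E[U + V | U + V ≥ 4] = (17/3) / (7/8) = 136/21.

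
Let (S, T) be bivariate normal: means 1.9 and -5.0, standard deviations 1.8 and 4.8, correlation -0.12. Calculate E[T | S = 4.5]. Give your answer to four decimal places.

The regression of T on S has slope ρ·σ_T/σ_S and passes through (μ_S, μ_T).
E[T | S=4.5] = -5.0 + (-0.12)·(4.8/1.8)·(4.5 − (1.9)) = -5.0 + (-0.32)·(2.6) = -5.8320.

-5.8320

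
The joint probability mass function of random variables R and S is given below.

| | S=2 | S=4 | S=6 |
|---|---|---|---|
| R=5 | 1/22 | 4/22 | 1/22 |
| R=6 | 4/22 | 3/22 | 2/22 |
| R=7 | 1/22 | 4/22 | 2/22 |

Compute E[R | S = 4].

6

P(S = 4) = 1/2.
Σ R·P over the event = 5·(4/22) + 6·(3/22) + 7·(4/22) = 3.
E[R | S = 4] = (3) / (1/2) = 6.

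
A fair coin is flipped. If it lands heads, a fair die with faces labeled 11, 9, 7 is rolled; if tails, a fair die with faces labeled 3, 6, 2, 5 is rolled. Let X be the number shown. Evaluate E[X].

E[X | heads] = (11+9+7)/3 = 9.
E[X | tails] = (3+6+2+5)/4 = 4.
E[X] = (1/2)·(9) + (1/2)·(4) = 13/2.

13/2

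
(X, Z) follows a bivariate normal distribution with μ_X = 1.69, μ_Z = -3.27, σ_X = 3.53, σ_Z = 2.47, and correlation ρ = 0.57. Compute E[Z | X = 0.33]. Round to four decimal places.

The regression of Z on X has slope ρ·σ_Z/σ_X and passes through (μ_X, μ_Z).
E[Z | X=0.33] = -3.27 + (0.57)·(2.47/3.53)·(0.33 − (1.69)) = -3.27 + (0.39884)·(-1.36) = -3.8124.

-3.8124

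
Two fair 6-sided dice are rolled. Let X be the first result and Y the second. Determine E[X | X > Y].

P(X > Y) = 5/12.
Summing X·P(x,y) over outcomes with X > Y gives 35/18.
E[X | X > Y] = (35/18) / (5/12) = 14/3.

14/3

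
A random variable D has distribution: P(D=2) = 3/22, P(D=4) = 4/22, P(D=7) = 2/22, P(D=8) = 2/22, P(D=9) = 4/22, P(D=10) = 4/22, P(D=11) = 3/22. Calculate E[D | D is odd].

83/9

P(D is odd) = 9/22.
Σ over the event: 7·1/11 + 9·2/11 + 11·3/22 = 83/22.
E[D | D is odd] = (83/22) / (9/22) = 83/9.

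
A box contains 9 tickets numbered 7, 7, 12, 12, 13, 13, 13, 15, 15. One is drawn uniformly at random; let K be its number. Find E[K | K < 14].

P(K < 14) = 7/9.
Σ over the event: 7·2/9 + 12·2/9 + 13·1/3 = 77/9.
E[K | K < 14] = (77/9) / (7/9) = 11.

11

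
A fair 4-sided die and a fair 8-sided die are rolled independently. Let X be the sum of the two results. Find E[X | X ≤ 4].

P(X ≤ 4) = 3/16.
Σ over the event: 2·1/32 + 3·1/16 + 4·3/32 = 5/8.
E[X | X ≤ 4] = (5/8) / (3/16) = 10/3.

10/3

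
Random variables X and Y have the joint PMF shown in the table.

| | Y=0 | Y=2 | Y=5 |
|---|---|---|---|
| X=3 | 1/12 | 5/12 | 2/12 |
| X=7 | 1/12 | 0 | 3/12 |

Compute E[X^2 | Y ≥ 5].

P(Y ≥ 5) = 5/12.
Σ X^2·P over the event = 9·(2/12) + 49·(3/12) = 55/4.
E[X^2 | Y ≥ 5] = (55/4) / (5/12) = 33.

33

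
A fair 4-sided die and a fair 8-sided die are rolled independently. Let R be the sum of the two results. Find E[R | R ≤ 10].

190/29

P(R ≤ 10) = 29/32.
E[R | R ≤ 10] = (95/16) / (29/32) = 190/29.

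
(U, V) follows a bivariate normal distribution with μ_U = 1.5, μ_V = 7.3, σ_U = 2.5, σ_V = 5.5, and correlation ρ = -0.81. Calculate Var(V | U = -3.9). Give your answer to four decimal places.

10.4030

For a bivariate normal, Var(V | U=x) = σ_V²(1 − ρ²).
Var(V | U=-3.9) = (5.5)²·(1 − (-0.81)²) = 30.25·0.3439 = 10.4030.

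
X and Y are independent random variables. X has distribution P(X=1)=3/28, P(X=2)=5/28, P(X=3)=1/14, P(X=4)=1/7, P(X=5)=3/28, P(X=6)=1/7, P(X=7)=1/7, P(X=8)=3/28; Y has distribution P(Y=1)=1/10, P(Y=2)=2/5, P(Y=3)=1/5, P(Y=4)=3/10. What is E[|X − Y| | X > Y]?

601/183

P(X > Y) = 183/280.
Summing |X−Y|·P(x,y) over outcomes with X > Y gives 601/280.
E[|X − Y| | X > Y] = (601/280) / (183/280) = 601/183.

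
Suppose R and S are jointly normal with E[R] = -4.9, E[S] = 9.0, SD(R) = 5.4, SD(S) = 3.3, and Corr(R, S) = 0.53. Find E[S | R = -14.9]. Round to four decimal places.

The regression of S on R has slope ρ·σ_S/σ_R and passes through (μ_R, μ_S).
E[S | R=-14.9] = 9.0 + (0.53)·(3.3/5.4)·(-14.9 − (-4.9)) = 9.0 + (0.32389)·(-10) = 5.7611.

5.7611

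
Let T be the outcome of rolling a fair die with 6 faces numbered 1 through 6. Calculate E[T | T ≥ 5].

Given T ≥ 5, T is equally likely to be any of {5, 6}.
E[T | T ≥ 5] = (5 + 6) / 2 = 11/2.

11/2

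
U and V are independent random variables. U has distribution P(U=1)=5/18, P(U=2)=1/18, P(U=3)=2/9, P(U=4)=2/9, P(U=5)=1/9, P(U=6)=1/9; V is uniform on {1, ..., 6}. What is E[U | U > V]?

58/13

P(U > V) = 13/36.
Summing U·P(x,y) over outcomes with U > V gives 29/18.
E[U | U > V] = (29/18) / (13/36) = 58/13.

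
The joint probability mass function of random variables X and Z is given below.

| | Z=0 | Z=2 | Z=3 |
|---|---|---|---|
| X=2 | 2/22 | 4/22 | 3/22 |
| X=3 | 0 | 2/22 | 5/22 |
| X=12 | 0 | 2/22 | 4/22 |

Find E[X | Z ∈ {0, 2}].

P(Z ∈ {0, 2}) = 5/11.
Σ X·P over the event = 2·(2/22) + 2·(4/22) + 3·(2/22) + 12·(2/22) = 21/11.
E[X | Z ∈ {0, 2}] = (21/11) / (5/11) = 21/5.

21/5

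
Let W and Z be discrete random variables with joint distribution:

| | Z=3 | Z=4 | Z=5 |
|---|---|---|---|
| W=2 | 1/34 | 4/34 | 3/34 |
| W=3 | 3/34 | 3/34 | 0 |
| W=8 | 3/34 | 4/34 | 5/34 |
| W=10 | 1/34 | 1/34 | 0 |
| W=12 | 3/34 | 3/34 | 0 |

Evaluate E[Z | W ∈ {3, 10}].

P(W ∈ {3, 10}) = 4/17.
Σ Z·P over the event = 3·(3/34) + 4·(3/34) + 3·(1/34) + 4·(1/34) = 14/17.
E[Z | W ∈ {3, 10}] = (14/17) / (4/17) = 7/2.

7/2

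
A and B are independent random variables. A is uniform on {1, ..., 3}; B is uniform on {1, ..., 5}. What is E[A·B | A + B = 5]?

16/3

Outcomes with A + B = 5: (1,4), (2,3), (3,2), each with probability 1/15.
E[A·B | A + B = 5] = (4 + 6 + 6) / 3 = 16/3.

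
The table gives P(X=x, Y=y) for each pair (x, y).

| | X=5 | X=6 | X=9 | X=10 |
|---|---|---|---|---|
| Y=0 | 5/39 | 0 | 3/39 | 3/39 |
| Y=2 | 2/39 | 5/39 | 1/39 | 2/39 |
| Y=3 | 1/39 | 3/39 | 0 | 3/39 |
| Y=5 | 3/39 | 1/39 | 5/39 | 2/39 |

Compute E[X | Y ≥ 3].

139/18

P(Y ≥ 3) = 6/13.
Summing X·P(X=x,Y=y) over the conditioning event gives 139/39.
E[X | Y ≥ 3] = (139/39) / (6/13) = 139/18.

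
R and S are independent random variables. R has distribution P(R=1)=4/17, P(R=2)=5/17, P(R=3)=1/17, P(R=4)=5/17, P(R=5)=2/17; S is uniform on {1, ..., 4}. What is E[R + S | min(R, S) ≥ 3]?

P(min(R, S) ≥ 3) = 4/17.
Summing (R+S)·P(x,y) over outcomes with min(R, S) ≥ 3 gives 61/34.
E[R + S | min(R, S) ≥ 3] = (61/34) / (4/17) = 61/8.

61/8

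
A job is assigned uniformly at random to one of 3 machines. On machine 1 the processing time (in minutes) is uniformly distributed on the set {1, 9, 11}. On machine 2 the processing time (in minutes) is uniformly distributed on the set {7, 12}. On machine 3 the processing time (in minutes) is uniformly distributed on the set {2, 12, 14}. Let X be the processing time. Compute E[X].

E[X | machine 1] = (1+9+11)/3 = 7.
E[X | machine 2] = (7+12)/2 = 19/2.
E[X | machine 3] = (2+12+14)/3 = 28/3.
E[X] = (1/3)·(7) + (1/3)·(19/2) + (1/3)·(28/3) = 155/18.

155/18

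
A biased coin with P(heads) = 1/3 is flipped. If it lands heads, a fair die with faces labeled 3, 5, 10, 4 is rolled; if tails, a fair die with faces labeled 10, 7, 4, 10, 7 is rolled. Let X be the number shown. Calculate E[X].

E[X | heads] = (3+5+10+4)/4 = 11/2.
E[X | tails] = (10+7+4+10+7)/5 = 38/5.
E[X] = (1/3)·(11/2) + (2/3)·(38/5) = 69/10.

69/10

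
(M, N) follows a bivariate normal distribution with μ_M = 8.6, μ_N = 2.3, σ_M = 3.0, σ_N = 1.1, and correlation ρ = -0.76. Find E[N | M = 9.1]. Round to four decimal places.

2.1607

E[N | M=x] = μ_N + ρ(σ_N/σ_M)(x − μ_M) for jointly normal variables.
E[N | M=9.1] = 2.3 + (-0.76)·(1.1/3.0)·(9.1 − (8.6)) = 2.3 + (-0.27867)·(0.5) = 2.1607.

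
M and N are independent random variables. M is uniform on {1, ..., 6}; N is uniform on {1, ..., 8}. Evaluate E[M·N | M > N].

35/3

P(M > N) = 5/16.
Summing MN·P(x,y) over outcomes with M > N gives 175/48.
E[M·N | M > N] = (175/48) / (5/16) = 35/3.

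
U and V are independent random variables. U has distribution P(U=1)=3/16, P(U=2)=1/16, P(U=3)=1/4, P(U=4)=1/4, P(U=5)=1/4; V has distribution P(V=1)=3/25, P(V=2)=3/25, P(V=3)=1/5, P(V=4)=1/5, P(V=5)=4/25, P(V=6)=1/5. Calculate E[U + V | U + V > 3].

2775/379

P(U + V > 3) = 379/400.
Summing (U+V)·P(x,y) over outcomes with U + V > 3 gives 111/16.
E[U + V | U + V > 3] = (111/16) / (379/400) = 2775/379.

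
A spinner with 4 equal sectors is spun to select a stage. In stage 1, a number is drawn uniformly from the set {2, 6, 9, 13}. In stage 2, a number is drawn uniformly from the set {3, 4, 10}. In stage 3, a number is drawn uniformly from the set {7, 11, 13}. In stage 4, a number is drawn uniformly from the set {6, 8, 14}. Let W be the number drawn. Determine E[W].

E[W | stage 1] = (2+6+9+13)/4 = 15/2.
E[W | stage 2] = (3+4+10)/3 = 17/3.
E[W | stage 3] = (7+11+13)/3 = 31/3.
E[W | stage 4] = (6+8+14)/3 = 28/3.
E[W] = (1/4)·(15/2) + (1/4)·(17/3) + (1/4)·(31/3) + (1/4)·(28/3) = 197/24.

197/24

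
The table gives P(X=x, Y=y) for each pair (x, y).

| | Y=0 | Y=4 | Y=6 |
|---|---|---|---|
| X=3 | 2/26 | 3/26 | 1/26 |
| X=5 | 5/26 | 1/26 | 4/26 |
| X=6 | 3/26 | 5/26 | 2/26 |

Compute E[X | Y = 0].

49/10

P(Y = 0) = 5/13.
Σ X·P over the event = 3·(2/26) + 5·(5/26) + 6·(3/26) = 49/26.
E[X | Y = 0] = (49/26) / (5/13) = 49/10.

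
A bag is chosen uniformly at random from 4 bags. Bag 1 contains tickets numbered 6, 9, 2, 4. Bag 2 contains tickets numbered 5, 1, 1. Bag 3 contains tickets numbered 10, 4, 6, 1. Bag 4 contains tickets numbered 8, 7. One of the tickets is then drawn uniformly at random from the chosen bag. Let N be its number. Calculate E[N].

E[N | bag 1] = (6+9+2+4)/4 = 21/4.
E[N | bag 2] = (5+1+1)/3 = 7/3.
E[N | bag 3] = (10+4+6+1)/4 = 21/4.
E[N | bag 4] = (8+7)/2 = 15/2.
E[N] = (1/4)·(21/4) + (1/4)·(7/3) + (1/4)·(21/4) + (1/4)·(15/2) = 61/12.

61/12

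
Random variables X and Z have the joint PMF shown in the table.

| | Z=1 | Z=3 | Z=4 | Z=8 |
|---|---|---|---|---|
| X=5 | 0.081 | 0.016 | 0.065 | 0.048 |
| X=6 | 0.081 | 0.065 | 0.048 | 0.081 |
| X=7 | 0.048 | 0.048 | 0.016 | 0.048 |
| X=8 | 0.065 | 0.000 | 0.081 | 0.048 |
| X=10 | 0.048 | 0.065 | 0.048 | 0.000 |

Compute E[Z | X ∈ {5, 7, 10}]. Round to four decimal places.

3.4802

P(X ∈ {5, 7, 10}) = 0.531.
Summing Z·P(X=x,Z=y) over the conditioning event gives 1.848.
E[Z | X ∈ {5, 7, 10}] = (1.848) / (0.531) = 3.4802.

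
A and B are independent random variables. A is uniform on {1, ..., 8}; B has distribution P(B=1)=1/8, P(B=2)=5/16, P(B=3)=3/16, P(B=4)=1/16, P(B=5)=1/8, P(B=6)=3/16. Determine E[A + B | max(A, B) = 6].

P(max(A, B) = 6) = 31/128.
Summing (A+B)·P(x,y) over outcomes with max(A, B) = 6 gives 71/32.
E[A + B | max(A, B) = 6] = (71/32) / (31/128) = 284/31.

284/31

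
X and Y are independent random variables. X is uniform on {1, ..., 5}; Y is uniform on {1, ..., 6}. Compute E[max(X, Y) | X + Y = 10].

Outcomes with X + Y = 10: (4,6), (5,5), each with probability 1/30.
E[max(X, Y) | X + Y = 10] = (6 + 5) / 2 = 11/2.

11/2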